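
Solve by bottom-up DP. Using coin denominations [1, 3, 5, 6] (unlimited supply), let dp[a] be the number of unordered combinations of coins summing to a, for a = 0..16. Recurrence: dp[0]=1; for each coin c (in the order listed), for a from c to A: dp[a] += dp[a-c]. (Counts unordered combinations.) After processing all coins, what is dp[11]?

11

after  coin     0     1     2     3     4     5     6     7     8     9    10    11    12    13    14    15    16
          1     1     1     1     1     1     1     1     1     1     1     1     1     1     1     1     1     1
          3     1     1     1     2     2     2     3     3     3     4     4     4     5     5     5     6     6
          5     1     1     1     2     2     3     4     4     5     6     7     8     9    10    11    13    14
          6     1     1     1     2     2     3     5     5     6     8     9    11    14    15    17    21    23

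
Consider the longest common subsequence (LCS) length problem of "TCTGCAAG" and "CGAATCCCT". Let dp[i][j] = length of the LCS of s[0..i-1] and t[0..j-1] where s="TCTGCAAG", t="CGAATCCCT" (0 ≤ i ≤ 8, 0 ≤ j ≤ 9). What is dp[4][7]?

   ''  C  G  A  A  T  C  C  C  T
''  0  0  0  0  0  0  0  0  0  0
 T  0  0  0  0  0  1  1  1  1  1
 C  0  1  1  1  1  1  2  2  2  2
 T  0  1  1  1  1  2  2  2  2  3
 G  0  1  2  2  2  2  2  2  2  3
 C  0  1  2  2  2  2  3  3  3  3
 A  0  1  2  3  3  3  3  3  3  3
 A  0  1  2  3  4  4  4  4  4  4
 G  0  1  2  3  4  4  4  4  4  4

2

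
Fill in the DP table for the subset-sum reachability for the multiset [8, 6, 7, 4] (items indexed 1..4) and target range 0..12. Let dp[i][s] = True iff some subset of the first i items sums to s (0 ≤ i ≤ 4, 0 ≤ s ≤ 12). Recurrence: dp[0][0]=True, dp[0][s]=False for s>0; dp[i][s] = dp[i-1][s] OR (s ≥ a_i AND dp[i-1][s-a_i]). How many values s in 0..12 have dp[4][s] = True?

i\s   0   1   2   3   4   5   6   7   8   9  10  11  12
  0   T   F   F   F   F   F   F   F   F   F   F   F   F
  1   T   F   F   F   F   F   F   F   T   F   F   F   F
  2   T   F   F   F   F   F   T   F   T   F   F   F   F
  3   T   F   F   F   F   F   T   T   T   F   F   F   F
  4   T   F   F   F   T   F   T   T   T   F   T   T   T

8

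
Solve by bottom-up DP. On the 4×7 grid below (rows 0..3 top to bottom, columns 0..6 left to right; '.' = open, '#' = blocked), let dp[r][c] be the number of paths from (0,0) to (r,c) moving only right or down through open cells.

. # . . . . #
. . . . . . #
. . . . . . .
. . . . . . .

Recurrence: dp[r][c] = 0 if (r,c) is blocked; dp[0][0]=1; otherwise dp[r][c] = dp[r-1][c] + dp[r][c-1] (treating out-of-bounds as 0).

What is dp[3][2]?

6

r\c   0   1   2   3   4   5   6
  0   1   0   0   0   0   0   0
  1   1   1   1   1   1   1   0
  2   1   2   3   4   5   6   6
  3   1   3   6  10  15  21  27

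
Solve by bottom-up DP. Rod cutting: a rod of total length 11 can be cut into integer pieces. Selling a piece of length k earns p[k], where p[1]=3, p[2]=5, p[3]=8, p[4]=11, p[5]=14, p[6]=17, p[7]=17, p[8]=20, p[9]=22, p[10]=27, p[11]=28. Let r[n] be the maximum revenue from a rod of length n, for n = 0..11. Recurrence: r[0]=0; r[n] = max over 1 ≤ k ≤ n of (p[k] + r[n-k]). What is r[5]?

   n    0    1    2    3    4    5    6    7    8    9   10   11
r[n]    0    3    6    9   12   15   18   21   24   27   30   33

15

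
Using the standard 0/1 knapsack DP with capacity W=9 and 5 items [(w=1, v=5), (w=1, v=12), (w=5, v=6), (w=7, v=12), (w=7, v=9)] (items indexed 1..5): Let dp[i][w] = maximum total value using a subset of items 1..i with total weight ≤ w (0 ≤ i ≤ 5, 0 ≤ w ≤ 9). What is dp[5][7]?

i\w   0   1   2   3   4   5   6   7   8   9
  0   0   0   0   0   0   0   0   0   0   0
  1   0   5   5   5   5   5   5   5   5   5
  2   0  12  17  17  17  17  17  17  17  17
  3   0  12  17  17  17  17  18  23  23  23
  4   0  12  17  17  17  17  18  23  24  29
  5   0  12  17  17  17  17  18  23  24  29

23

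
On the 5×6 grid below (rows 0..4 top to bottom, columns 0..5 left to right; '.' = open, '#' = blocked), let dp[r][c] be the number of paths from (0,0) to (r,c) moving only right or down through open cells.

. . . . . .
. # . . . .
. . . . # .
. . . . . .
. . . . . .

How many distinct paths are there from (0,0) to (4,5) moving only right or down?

35

r\c   0   1   2   3   4   5
  0   1   1   1   1   1   1
  1   1   0   1   2   3   4
  2   1   1   2   4   0   4
  3   1   2   4   8   8  12
  4   1   3   7  15  23  35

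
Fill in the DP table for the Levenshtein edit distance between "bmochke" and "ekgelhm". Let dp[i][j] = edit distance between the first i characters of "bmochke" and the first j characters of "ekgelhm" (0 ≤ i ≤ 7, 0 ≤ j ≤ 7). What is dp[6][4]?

   ''  e  k  g  e  l  h  m
''  0  1  2  3  4  5  6  7
 b  1  1  2  3  4  5  6  7
 m  2  2  2  3  4  5  6  6
 o  3  3  3  3  4  5  6  7
 c  4  4  4  4  4  5  6  7
 h  5  5  5  5  5  5  5  6
 k  6  6  5  6  6  6  6  6
 e  7  6  6  6  6  7  7  7

6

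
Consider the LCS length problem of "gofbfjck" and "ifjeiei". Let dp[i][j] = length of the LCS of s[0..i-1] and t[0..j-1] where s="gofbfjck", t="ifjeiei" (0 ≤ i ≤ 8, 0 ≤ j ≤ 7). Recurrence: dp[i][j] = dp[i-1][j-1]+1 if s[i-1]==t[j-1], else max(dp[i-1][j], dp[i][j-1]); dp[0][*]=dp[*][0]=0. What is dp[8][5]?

2

   ''  i  f  j  e  i  e  i
''  0  0  0  0  0  0  0  0
 g  0  0  0  0  0  0  0  0
 o  0  0  0  0  0  0  0  0
 f  0  0  1  1  1  1  1  1
 b  0  0  1  1  1  1  1  1
 f  0  0  1  1  1  1  1  1
 j  0  0  1  2  2  2  2  2
 c  0  0  1  2  2  2  2  2
 k  0  0  1  2  2  2  2  2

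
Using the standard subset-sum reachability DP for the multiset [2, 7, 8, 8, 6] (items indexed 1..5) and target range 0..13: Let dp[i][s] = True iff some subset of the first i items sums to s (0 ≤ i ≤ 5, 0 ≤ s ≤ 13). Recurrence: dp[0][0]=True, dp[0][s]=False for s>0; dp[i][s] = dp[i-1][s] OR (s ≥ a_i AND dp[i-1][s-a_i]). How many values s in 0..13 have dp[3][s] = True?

6

i\s   0   1   2   3   4   5   6   7   8   9  10  11  12  13
  0   T   F   F   F   F   F   F   F   F   F   F   F   F   F
  1   T   F   T   F   F   F   F   F   F   F   F   F   F   F
  2   T   F   T   F   F   F   F   T   F   T   F   F   F   F
  3   T   F   T   F   F   F   F   T   T   T   T   F   F   F
  4   T   F   T   F   F   F   F   T   T   T   T   F   F   F
  5   T   F   T   F   F   F   T   T   T   T   T   F   F   T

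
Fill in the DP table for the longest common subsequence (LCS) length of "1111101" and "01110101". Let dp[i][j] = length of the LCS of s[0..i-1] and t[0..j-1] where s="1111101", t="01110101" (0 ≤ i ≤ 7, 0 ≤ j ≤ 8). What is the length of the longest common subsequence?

   ''  0  1  1  1  0  1  0  1
''  0  0  0  0  0  0  0  0  0
 1  0  0  1  1  1  1  1  1  1
 1  0  0  1  2  2  2  2  2  2
 1  0  0  1  2  3  3  3  3  3
 1  0  0  1  2  3  3  4  4  4
 1  0  0  1  2  3  3  4  4  5
 0  0  1  1  2  3  4  4  5  5
 1  0  1  2  2  3  4  5  5  6

6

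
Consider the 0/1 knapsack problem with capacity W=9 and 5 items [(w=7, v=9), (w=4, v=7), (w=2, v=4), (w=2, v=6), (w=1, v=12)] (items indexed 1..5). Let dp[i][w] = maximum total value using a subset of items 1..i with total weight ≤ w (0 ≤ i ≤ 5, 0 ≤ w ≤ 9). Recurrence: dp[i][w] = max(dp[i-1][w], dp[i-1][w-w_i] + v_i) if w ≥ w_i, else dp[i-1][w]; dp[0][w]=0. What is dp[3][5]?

i\w   0   1   2   3   4   5   6   7   8   9
  0   0   0   0   0   0   0   0   0   0   0
  1   0   0   0   0   0   0   0   9   9   9
  2   0   0   0   0   7   7   7   9   9   9
  3   0   0   4   4   7   7  11  11  11  13
  4   0   0   6   6  10  10  13  13  17  17
  5   0  12  12  18  18  22  22  25  25  29

7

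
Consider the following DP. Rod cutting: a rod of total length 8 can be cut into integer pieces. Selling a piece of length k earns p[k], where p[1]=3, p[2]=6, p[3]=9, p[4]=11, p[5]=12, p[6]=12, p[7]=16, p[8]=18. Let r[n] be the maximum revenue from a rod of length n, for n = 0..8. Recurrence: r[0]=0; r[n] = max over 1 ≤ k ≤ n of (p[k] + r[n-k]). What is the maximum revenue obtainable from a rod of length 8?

24

   n    0    1    2    3    4    5    6    7    8
r[n]    0    3    6    9   12   15   18   21   24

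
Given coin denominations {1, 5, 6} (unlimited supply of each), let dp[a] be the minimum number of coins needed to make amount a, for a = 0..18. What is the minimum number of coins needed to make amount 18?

3

 a  0  1  2  3  4  5  6  7  8  9 10 11 12 13 14 15 16 17 18
dp  0  1  2  3  4  1  1  2  3  4  2  2  2  3  4  3  3  3  3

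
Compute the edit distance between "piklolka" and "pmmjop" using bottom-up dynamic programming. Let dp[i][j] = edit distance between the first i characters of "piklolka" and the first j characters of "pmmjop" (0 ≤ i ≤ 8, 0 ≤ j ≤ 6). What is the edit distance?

   ''  p  m  m  j  o  p
''  0  1  2  3  4  5  6
 p  1  0  1  2  3  4  5
 i  2  1  1  2  3  4  5
 k  3  2  2  2  3  4  5
 l  4  3  3  3  3  4  5
 o  5  4  4  4  4  3  4
 l  6  5  5  5  5  4  4
 k  7  6  6  6  6  5  5
 a  8  7  7  7  7  6  6

6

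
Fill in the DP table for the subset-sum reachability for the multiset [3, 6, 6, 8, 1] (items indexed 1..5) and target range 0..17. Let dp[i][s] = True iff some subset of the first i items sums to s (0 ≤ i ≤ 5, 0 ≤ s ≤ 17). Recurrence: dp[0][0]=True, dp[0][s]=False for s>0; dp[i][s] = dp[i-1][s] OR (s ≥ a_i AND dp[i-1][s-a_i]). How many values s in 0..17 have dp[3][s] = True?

i\s   0   1   2   3   4   5   6   7   8   9  10  11  12  13  14  15  16  17
  0   T   F   F   F   F   F   F   F   F   F   F   F   F   F   F   F   F   F
  1   T   F   F   T   F   F   F   F   F   F   F   F   F   F   F   F   F   F
  2   T   F   F   T   F   F   T   F   F   T   F   F   F   F   F   F   F   F
  3   T   F   F   T   F   F   T   F   F   T   F   F   T   F   F   T   F   F
  4   T   F   F   T   F   F   T   F   T   T   F   T   T   F   T   T   F   T
  5   T   T   F   T   T   F   T   T   T   T   T   T   T   T   T   T   T   T

6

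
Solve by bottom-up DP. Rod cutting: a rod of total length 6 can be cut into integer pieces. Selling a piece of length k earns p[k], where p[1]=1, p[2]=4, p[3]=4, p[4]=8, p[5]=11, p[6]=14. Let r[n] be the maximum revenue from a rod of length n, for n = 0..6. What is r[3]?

5

   n    0    1    2    3    4    5    6
r[n]    0    1    4    5    8   11   14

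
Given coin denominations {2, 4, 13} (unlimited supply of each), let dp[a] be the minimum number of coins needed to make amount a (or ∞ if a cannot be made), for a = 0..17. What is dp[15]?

 a  0  1  2  3  4  5  6  7  8  9 10 11 12 13 14 15 16 17
dp  0  -  1  -  1  -  2  -  2  -  3  -  3  1  4  2  4  2
(- denotes ∞ / unreachable)

2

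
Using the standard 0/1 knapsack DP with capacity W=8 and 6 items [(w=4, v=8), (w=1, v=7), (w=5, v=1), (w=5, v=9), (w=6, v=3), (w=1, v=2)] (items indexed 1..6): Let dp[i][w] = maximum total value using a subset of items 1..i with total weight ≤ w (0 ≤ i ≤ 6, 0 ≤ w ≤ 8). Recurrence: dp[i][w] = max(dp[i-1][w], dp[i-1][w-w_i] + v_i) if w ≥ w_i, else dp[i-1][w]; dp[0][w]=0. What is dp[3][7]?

i\w   0   1   2   3   4   5   6   7   8
  0   0   0   0   0   0   0   0   0   0
  1   0   0   0   0   8   8   8   8   8
  2   0   7   7   7   8  15  15  15  15
  3   0   7   7   7   8  15  15  15  15
  4   0   7   7   7   8  15  16  16  16
  5   0   7   7   7   8  15  16  16  16
  6   0   7   9   9   9  15  17  18  18

15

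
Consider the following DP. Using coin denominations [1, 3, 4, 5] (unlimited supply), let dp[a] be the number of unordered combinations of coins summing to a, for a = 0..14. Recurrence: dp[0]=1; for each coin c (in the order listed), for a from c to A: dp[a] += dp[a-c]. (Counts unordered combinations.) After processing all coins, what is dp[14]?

after  coin     0     1     2     3     4     5     6     7     8     9    10    11    12    13    14
          1     1     1     1     1     1     1     1     1     1     1     1     1     1     1     1
          3     1     1     1     2     2     2     3     3     3     4     4     4     5     5     5
          4     1     1     1     2     3     3     4     5     6     7     8     9    11    12    13
          5     1     1     1     2     3     4     5     6     8    10    12    14    17    20    23

23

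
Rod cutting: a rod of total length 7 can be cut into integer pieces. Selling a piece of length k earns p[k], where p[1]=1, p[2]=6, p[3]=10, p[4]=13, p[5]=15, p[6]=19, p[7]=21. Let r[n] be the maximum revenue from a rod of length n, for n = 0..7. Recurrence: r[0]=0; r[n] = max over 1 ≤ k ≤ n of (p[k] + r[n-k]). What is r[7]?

   n    0    1    2    3    4    5    6    7
r[n]    0    1    6   10   13   16   20   23

23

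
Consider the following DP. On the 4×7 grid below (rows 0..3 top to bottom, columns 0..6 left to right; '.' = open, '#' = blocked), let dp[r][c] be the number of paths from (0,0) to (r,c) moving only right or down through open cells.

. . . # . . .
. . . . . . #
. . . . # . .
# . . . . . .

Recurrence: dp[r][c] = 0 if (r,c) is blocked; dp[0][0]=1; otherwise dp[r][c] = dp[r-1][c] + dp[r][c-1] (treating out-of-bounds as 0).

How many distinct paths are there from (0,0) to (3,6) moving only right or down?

24

r\c   0   1   2   3   4   5   6
  0   1   1   1   0   0   0   0
  1   1   2   3   3   3   3   0
  2   1   3   6   9   0   3   3
  3   0   3   9  18  18  21  24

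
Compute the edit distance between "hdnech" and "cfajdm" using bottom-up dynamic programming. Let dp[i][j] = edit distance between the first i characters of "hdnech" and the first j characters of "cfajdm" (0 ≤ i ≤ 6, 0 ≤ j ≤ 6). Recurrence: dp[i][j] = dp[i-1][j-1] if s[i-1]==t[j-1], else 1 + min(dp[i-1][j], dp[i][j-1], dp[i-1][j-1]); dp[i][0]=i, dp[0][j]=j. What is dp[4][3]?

4

   ''  c  f  a  j  d  m
''  0  1  2  3  4  5  6
 h  1  1  2  3  4  5  6
 d  2  2  2  3  4  4  5
 n  3  3  3  3  4  5  5
 e  4  4  4  4  4  5  6
 c  5  4  5  5  5  5  6
 h  6  5  5  6  6  6  6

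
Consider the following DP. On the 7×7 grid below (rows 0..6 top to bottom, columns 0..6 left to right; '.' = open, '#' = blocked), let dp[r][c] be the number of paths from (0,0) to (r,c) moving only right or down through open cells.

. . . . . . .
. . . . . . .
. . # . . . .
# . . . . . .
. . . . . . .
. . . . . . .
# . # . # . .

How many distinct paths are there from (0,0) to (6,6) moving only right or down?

335

r\c   0   1   2   3   4   5   6
  0   1   1   1   1   1   1   1
  1   1   2   3   4   5   6   7
  2   1   3   0   4   9  15  22
  3   0   3   3   7  16  31  53
  4   0   3   6  13  29  60 113
  5   0   3   9  22  51 111 224
  6   0   3   0  22   0 111 335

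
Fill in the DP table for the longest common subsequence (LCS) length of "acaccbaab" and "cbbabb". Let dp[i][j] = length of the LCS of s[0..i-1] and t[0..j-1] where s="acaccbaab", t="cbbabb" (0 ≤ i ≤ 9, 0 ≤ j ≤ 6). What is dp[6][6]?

   ''  c  b  b  a  b  b
''  0  0  0  0  0  0  0
 a  0  0  0  0  1  1  1
 c  0  1  1  1  1  1  1
 a  0  1  1  1  2  2  2
 c  0  1  1  1  2  2  2
 c  0  1  1  1  2  2  2
 b  0  1  2  2  2  3  3
 a  0  1  2  2  3  3  3
 a  0  1  2  2  3  3  3
 b  0  1  2  3  3  4  4

3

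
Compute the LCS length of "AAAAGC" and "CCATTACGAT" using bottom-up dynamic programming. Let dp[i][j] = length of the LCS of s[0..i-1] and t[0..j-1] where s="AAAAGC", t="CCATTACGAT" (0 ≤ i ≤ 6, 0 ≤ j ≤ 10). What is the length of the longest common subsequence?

3

   ''  C  C  A  T  T  A  C  G  A  T
''  0  0  0  0  0  0  0  0  0  0  0
 A  0  0  0  1  1  1  1  1  1  1  1
 A  0  0  0  1  1  1  2  2  2  2  2
 A  0  0  0  1  1  1  2  2  2  3  3
 A  0  0  0  1  1  1  2  2  2  3  3
 G  0  0  0  1  1  1  2  2  3  3  3
 C  0  1  1  1  1  1  2  3  3  3  3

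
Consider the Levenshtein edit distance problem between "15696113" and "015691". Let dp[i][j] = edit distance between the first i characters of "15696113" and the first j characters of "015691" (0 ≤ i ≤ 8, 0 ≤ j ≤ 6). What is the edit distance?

   ''  0  1  5  6  9  1
''  0  1  2  3  4  5  6
 1  1  1  1  2  3  4  5
 5  2  2  2  1  2  3  4
 6  3  3  3  2  1  2  3
 9  4  4  4  3  2  1  2
 6  5  5  5  4  3  2  2
 1  6  6  5  5  4  3  2
 1  7  7  6  6  5  4  3
 3  8  8  7  7  6  5  4

4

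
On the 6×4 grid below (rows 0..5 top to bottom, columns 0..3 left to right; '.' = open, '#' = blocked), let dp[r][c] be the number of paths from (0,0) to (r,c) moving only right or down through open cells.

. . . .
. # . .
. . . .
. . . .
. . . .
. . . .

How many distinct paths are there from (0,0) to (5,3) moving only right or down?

26

r\c   0   1   2   3
  0   1   1   1   1
  1   1   0   1   2
  2   1   1   2   4
  3   1   2   4   8
  4   1   3   7  15
  5   1   4  11  26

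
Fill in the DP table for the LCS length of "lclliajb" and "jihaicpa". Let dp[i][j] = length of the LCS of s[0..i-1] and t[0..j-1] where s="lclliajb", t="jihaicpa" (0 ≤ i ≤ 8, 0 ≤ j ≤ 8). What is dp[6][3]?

   ''  j  i  h  a  i  c  p  a
''  0  0  0  0  0  0  0  0  0
 l  0  0  0  0  0  0  0  0  0
 c  0  0  0  0  0  0  1  1  1
 l  0  0  0  0  0  0  1  1  1
 l  0  0  0  0  0  0  1  1  1
 i  0  0  1  1  1  1  1  1  1
 a  0  0  1  1  2  2  2  2  2
 j  0  1  1  1  2  2  2  2  2
 b  0  1  1  1  2  2  2  2  2

1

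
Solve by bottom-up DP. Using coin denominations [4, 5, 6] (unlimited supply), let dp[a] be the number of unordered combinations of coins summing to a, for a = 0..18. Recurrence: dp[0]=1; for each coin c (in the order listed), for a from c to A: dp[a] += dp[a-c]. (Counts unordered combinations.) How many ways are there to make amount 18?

3

after  coin     0     1     2     3     4     5     6     7     8     9    10    11    12    13    14    15    16    17    18
          4     1     0     0     0     1     0     0     0     1     0     0     0     1     0     0     0     1     0     0
          5     1     0     0     0     1     1     0     0     1     1     1     0     1     1     1     1     1     1     1
          6     1     0     0     0     1     1     1     0     1     1     2     1     2     1     2     2     3     2     3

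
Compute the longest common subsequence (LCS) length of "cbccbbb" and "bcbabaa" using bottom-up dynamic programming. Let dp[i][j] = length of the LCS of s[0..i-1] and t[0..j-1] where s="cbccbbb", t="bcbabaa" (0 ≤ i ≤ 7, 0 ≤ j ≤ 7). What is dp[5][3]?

3

   ''  b  c  b  a  b  a  a
''  0  0  0  0  0  0  0  0
 c  0  0  1  1  1  1  1  1
 b  0  1  1  2  2  2  2  2
 c  0  1  2  2  2  2  2  2
 c  0  1  2  2  2  2  2  2
 b  0  1  2  3  3  3  3  3
 b  0  1  2  3  3  4  4  4
 b  0  1  2  3  3  4  4  4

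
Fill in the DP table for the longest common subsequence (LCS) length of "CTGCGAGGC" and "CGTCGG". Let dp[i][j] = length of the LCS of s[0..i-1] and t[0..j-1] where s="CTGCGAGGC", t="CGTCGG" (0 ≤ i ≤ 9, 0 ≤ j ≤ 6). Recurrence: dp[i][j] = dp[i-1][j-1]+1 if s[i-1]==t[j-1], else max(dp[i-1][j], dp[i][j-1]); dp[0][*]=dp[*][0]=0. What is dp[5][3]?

2

   ''  C  G  T  C  G  G
''  0  0  0  0  0  0  0
 C  0  1  1  1  1  1  1
 T  0  1  1  2  2  2  2
 G  0  1  2  2  2  3  3
 C  0  1  2  2  3  3  3
 G  0  1  2  2  3  4  4
 A  0  1  2  2  3  4  4
 G  0  1  2  2  3  4  5
 G  0  1  2  2  3  4  5
 C  0  1  2  2  3  4  5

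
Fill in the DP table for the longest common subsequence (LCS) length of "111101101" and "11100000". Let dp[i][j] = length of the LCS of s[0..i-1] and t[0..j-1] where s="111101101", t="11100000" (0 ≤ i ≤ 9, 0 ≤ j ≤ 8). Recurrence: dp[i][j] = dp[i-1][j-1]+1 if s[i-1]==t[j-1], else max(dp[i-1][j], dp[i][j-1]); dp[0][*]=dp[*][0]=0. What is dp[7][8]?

   ''  1  1  1  0  0  0  0  0
''  0  0  0  0  0  0  0  0  0
 1  0  1  1  1  1  1  1  1  1
 1  0  1  2  2  2  2  2  2  2
 1  0  1  2  3  3  3  3  3  3
 1  0  1  2  3  3  3  3  3  3
 0  0  1  2  3  4  4  4  4  4
 1  0  1  2  3  4  4  4  4  4
 1  0  1  2  3  4  4  4  4  4
 0  0  1  2  3  4  5  5  5  5
 1  0  1  2  3  4  5  5  5  5

4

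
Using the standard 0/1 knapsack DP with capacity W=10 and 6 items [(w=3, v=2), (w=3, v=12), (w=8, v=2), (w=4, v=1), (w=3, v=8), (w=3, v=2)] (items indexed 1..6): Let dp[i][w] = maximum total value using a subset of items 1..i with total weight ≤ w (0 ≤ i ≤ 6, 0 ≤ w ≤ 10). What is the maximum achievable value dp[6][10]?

22

i\w   0   1   2   3   4   5   6   7   8   9  10
  0   0   0   0   0   0   0   0   0   0   0   0
  1   0   0   0   2   2   2   2   2   2   2   2
  2   0   0   0  12  12  12  14  14  14  14  14
  3   0   0   0  12  12  12  14  14  14  14  14
  4   0   0   0  12  12  12  14  14  14  14  15
  5   0   0   0  12  12  12  20  20  20  22  22
  6   0   0   0  12  12  12  20  20  20  22  22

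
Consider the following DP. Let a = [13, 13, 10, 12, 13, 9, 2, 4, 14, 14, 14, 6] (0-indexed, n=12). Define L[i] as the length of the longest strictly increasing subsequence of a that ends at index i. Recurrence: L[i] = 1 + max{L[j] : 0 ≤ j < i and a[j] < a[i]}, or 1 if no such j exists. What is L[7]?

   i    0    1    2    3    4    5    6    7    8    9   10   11
a[i]   13   13   10   12   13    9    2    4   14   14   14    6
L[i]    1    1    1    2    3    1    1    2    4    4    4    3

2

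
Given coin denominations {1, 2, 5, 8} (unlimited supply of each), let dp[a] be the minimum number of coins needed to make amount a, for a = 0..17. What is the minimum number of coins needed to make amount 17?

3

 a  0  1  2  3  4  5  6  7  8  9 10 11 12 13 14 15 16 17
dp  0  1  1  2  2  1  2  2  1  2  2  3  3  2  3  3  2  3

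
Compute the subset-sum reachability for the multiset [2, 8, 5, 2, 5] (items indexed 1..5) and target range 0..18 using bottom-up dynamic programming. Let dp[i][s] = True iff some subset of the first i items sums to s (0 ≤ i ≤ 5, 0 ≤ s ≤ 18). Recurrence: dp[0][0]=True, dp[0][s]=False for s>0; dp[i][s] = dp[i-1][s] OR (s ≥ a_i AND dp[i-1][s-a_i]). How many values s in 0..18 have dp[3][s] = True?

8

i\s   0   1   2   3   4   5   6   7   8   9  10  11  12  13  14  15  16  17  18
  0   T   F   F   F   F   F   F   F   F   F   F   F   F   F   F   F   F   F   F
  1   T   F   T   F   F   F   F   F   F   F   F   F   F   F   F   F   F   F   F
  2   T   F   T   F   F   F   F   F   T   F   T   F   F   F   F   F   F   F   F
  3   T   F   T   F   F   T   F   T   T   F   T   F   F   T   F   T   F   F   F
  4   T   F   T   F   T   T   F   T   T   T   T   F   T   T   F   T   F   T   F
  5   T   F   T   F   T   T   F   T   T   T   T   F   T   T   T   T   F   T   T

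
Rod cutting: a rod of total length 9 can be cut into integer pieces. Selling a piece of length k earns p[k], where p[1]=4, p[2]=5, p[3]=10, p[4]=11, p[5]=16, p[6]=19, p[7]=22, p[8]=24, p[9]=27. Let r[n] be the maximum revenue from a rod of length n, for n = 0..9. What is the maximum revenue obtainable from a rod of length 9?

36

   n    0    1    2    3    4    5    6    7    8    9
r[n]    0    4    8   12   16   20   24   28   32   36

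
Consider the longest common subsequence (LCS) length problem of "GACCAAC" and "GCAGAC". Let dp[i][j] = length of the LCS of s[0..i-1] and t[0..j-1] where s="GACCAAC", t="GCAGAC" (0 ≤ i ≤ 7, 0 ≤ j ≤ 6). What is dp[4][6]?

3

   ''  G  C  A  G  A  C
''  0  0  0  0  0  0  0
 G  0  1  1  1  1  1  1
 A  0  1  1  2  2  2  2
 C  0  1  2  2  2  2  3
 C  0  1  2  2  2  2  3
 A  0  1  2  3  3  3  3
 A  0  1  2  3  3  4  4
 C  0  1  2  3  3  4  5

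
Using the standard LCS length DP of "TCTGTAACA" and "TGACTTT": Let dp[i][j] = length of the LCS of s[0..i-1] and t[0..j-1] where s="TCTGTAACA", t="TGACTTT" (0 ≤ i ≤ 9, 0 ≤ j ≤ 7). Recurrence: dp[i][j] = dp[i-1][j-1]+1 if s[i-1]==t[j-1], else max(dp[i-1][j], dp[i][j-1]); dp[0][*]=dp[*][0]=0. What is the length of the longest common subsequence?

   ''  T  G  A  C  T  T  T
''  0  0  0  0  0  0  0  0
 T  0  1  1  1  1  1  1  1
 C  0  1  1  1  2  2  2  2
 T  0  1  1  1  2  3  3  3
 G  0  1  2  2  2  3  3  3
 T  0  1  2  2  2  3  4  4
 A  0  1  2  3  3  3  4  4
 A  0  1  2  3  3  3  4  4
 C  0  1  2  3  4  4  4  4
 A  0  1  2  3  4  4  4  4

4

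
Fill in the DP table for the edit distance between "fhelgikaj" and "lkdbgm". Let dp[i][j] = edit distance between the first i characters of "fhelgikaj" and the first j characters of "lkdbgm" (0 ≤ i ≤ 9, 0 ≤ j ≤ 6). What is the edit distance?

8

   ''  l  k  d  b  g  m
''  0  1  2  3  4  5  6
 f  1  1  2  3  4  5  6
 h  2  2  2  3  4  5  6
 e  3  3  3  3  4  5  6
 l  4  3  4  4  4  5  6
 g  5  4  4  5  5  4  5
 i  6  5  5  5  6  5  5
 k  7  6  5  6  6  6  6
 a  8  7  6  6  7  7  7
 j  9  8  7  7  7  8  8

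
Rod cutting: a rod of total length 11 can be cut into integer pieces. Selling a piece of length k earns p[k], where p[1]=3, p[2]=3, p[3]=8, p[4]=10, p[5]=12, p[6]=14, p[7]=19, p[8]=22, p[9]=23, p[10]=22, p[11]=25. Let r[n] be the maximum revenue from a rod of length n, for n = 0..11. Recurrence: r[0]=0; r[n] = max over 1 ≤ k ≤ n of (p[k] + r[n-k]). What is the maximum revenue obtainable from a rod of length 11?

   n    0    1    2    3    4    5    6    7    8    9   10   11
r[n]    0    3    6    9   12   15   18   21   24   27   30   33

33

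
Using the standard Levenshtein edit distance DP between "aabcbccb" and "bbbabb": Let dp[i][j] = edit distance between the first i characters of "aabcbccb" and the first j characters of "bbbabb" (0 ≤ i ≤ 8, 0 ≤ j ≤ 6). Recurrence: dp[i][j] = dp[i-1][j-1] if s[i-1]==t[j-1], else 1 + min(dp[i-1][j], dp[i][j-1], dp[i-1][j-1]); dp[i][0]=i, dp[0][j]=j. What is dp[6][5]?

   ''  b  b  b  a  b  b
''  0  1  2  3  4  5  6
 a  1  1  2  3  3  4  5
 a  2  2  2  3  3  4  5
 b  3  2  2  2  3  3  4
 c  4  3  3  3  3  4  4
 b  5  4  3  3  4  3  4
 c  6  5  4  4  4  4  4
 c  7  6  5  5  5  5  5
 b  8  7  6  5  6  5  5

4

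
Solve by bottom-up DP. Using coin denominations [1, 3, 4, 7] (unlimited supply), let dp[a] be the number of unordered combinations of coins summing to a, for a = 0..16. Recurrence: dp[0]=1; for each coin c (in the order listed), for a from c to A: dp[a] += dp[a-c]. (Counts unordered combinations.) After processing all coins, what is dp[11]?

12

after  coin     0     1     2     3     4     5     6     7     8     9    10    11    12    13    14    15    16
          1     1     1     1     1     1     1     1     1     1     1     1     1     1     1     1     1     1
          3     1     1     1     2     2     2     3     3     3     4     4     4     5     5     5     6     6
          4     1     1     1     2     3     3     4     5     6     7     8     9    11    12    13    15    17
          7     1     1     1     2     3     3     4     6     7     8    10    12    14    16    19    22    25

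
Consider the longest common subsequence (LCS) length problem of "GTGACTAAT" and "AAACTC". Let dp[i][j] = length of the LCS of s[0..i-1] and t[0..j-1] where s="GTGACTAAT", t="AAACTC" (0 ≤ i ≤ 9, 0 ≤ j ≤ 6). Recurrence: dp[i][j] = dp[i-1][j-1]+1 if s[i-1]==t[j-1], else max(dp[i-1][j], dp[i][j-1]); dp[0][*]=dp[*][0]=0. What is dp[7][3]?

2

   ''  A  A  A  C  T  C
''  0  0  0  0  0  0  0
 G  0  0  0  0  0  0  0
 T  0  0  0  0  0  1  1
 G  0  0  0  0  0  1  1
 A  0  1  1  1  1  1  1
 C  0  1  1  1  2  2  2
 T  0  1  1  1  2  3  3
 A  0  1  2  2  2  3  3
 A  0  1  2  3  3  3  3
 T  0  1  2  3  3  4  4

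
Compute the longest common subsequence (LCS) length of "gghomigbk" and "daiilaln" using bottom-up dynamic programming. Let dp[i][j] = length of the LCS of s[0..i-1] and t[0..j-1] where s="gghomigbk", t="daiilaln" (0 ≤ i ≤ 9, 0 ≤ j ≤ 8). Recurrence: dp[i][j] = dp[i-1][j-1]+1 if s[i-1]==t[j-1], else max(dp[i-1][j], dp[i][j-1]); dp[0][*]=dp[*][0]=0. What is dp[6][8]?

   ''  d  a  i  i  l  a  l  n
''  0  0  0  0  0  0  0  0  0
 g  0  0  0  0  0  0  0  0  0
 g  0  0  0  0  0  0  0  0  0
 h  0  0  0  0  0  0  0  0  0
 o  0  0  0  0  0  0  0  0  0
 m  0  0  0  0  0  0  0  0  0
 i  0  0  0  1  1  1  1  1  1
 g  0  0  0  1  1  1  1  1  1
 b  0  0  0  1  1  1  1  1  1
 k  0  0  0  1  1  1  1  1  1

1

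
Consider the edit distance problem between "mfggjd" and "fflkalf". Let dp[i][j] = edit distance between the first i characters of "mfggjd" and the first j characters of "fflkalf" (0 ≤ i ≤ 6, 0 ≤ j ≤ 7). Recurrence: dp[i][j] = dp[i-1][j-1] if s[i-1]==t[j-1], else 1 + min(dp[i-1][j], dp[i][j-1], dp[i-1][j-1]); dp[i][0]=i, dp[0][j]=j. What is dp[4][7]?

6

   ''  f  f  l  k  a  l  f
''  0  1  2  3  4  5  6  7
 m  1  1  2  3  4  5  6  7
 f  2  1  1  2  3  4  5  6
 g  3  2  2  2  3  4  5  6
 g  4  3  3  3  3  4  5  6
 j  5  4  4  4  4  4  5  6
 d  6  5  5  5  5  5  5  6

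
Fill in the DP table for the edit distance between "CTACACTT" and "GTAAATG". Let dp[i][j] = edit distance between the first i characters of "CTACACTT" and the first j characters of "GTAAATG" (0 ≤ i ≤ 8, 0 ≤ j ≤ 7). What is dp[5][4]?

   ''  G  T  A  A  A  T  G
''  0  1  2  3  4  5  6  7
 C  1  1  2  3  4  5  6  7
 T  2  2  1  2  3  4  5  6
 A  3  3  2  1  2  3  4  5
 C  4  4  3  2  2  3  4  5
 A  5  5  4  3  2  2  3  4
 C  6  6  5  4  3  3  3  4
 T  7  7  6  5  4  4  3  4
 T  8  8  7  6  5  5  4  4

2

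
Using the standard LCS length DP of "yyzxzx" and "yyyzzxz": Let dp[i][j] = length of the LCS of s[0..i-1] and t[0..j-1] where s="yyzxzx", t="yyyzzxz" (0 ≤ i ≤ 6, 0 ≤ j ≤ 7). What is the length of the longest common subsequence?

5

   ''  y  y  y  z  z  x  z
''  0  0  0  0  0  0  0  0
 y  0  1  1  1  1  1  1  1
 y  0  1  2  2  2  2  2  2
 z  0  1  2  2  3  3  3  3
 x  0  1  2  2  3  3  4  4
 z  0  1  2  2  3  4  4  5
 x  0  1  2  2  3  4  5  5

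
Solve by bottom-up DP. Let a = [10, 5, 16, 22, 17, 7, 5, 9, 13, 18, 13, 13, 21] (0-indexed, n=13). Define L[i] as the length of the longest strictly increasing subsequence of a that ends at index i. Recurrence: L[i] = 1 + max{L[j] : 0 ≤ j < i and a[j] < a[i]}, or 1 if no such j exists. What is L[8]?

   i    0    1    2    3    4    5    6    7    8    9   10   11   12
a[i]   10    5   16   22   17    7    5    9   13   18   13   13   21
L[i]    1    1    2    3    3    2    1    3    4    5    4    4    6

4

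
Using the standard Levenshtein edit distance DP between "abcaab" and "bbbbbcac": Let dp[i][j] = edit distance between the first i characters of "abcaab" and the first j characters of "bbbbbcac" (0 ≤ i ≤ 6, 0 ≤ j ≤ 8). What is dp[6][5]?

4

   ''  b  b  b  b  b  c  a  c
''  0  1  2  3  4  5  6  7  8
 a  1  1  2  3  4  5  6  6  7
 b  2  1  1  2  3  4  5  6  7
 c  3  2  2  2  3  4  4  5  6
 a  4  3  3  3  3  4  5  4  5
 a  5  4  4  4  4  4  5  5  5
 b  6  5  4  4  4  4  5  6  6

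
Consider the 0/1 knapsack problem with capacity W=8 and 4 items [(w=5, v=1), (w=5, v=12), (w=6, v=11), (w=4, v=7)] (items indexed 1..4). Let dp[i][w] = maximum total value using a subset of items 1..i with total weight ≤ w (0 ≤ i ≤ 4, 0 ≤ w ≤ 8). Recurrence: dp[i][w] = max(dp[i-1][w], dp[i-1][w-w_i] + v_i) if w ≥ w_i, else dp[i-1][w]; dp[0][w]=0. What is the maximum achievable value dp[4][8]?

12

i\w   0   1   2   3   4   5   6   7   8
  0   0   0   0   0   0   0   0   0   0
  1   0   0   0   0   0   1   1   1   1
  2   0   0   0   0   0  12  12  12  12
  3   0   0   0   0   0  12  12  12  12
  4   0   0   0   0   7  12  12  12  12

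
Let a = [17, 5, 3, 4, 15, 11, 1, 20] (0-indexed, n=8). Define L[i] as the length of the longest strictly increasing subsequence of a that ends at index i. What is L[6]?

   i    0    1    2    3    4    5    6    7
a[i]   17    5    3    4   15   11    1   20
L[i]    1    1    1    2    3    3    1    4

1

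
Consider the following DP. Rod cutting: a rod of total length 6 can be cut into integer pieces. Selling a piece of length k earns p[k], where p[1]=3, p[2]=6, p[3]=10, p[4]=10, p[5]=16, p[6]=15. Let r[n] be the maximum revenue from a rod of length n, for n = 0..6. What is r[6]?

20

   n    0    1    2    3    4    5    6
r[n]    0    3    6   10   13   16   20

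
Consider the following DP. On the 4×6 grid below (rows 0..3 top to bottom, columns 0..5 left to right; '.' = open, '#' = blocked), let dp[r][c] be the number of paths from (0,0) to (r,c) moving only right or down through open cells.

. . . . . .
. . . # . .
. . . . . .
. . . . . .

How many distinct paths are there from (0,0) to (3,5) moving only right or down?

r\c   0   1   2   3   4   5
  0   1   1   1   1   1   1
  1   1   2   3   0   1   2
  2   1   3   6   6   7   9
  3   1   4  10  16  23  32

32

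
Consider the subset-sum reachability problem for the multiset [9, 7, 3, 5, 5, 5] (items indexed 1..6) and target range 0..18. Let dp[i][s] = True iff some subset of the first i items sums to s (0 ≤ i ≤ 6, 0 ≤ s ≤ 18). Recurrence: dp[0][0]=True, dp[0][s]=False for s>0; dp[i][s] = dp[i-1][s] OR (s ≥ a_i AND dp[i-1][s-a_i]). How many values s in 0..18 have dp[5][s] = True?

13

i\s   0   1   2   3   4   5   6   7   8   9  10  11  12  13  14  15  16  17  18
  0   T   F   F   F   F   F   F   F   F   F   F   F   F   F   F   F   F   F   F
  1   T   F   F   F   F   F   F   F   F   T   F   F   F   F   F   F   F   F   F
  2   T   F   F   F   F   F   F   T   F   T   F   F   F   F   F   F   T   F   F
  3   T   F   F   T   F   F   F   T   F   T   T   F   T   F   F   F   T   F   F
  4   T   F   F   T   F   T   F   T   T   T   T   F   T   F   T   T   T   T   F
  5   T   F   F   T   F   T   F   T   T   T   T   F   T   T   T   T   T   T   F
  6   T   F   F   T   F   T   F   T   T   T   T   F   T   T   T   T   T   T   T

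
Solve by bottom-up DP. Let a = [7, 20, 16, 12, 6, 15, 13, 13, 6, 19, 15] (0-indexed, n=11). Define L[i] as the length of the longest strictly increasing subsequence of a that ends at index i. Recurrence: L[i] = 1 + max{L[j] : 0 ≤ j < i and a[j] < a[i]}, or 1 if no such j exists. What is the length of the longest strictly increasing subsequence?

4

   i    0    1    2    3    4    5    6    7    8    9   10
a[i]    7   20   16   12    6   15   13   13    6   19   15
L[i]    1    2    2    2    1    3    3    3    1    4    4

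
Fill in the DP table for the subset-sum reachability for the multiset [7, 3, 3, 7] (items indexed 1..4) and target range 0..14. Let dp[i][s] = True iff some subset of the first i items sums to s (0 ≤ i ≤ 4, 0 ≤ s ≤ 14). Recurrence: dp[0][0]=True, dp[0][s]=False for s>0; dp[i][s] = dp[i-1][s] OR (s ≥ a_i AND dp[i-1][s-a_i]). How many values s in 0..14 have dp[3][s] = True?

6

i\s   0   1   2   3   4   5   6   7   8   9  10  11  12  13  14
  0   T   F   F   F   F   F   F   F   F   F   F   F   F   F   F
  1   T   F   F   F   F   F   F   T   F   F   F   F   F   F   F
  2   T   F   F   T   F   F   F   T   F   F   T   F   F   F   F
  3   T   F   F   T   F   F   T   T   F   F   T   F   F   T   F
  4   T   F   F   T   F   F   T   T   F   F   T   F   F   T   T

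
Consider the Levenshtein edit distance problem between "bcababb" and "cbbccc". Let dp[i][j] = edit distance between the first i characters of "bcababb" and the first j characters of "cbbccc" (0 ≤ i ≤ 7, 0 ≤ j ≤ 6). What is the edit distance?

5

   ''  c  b  b  c  c  c
''  0  1  2  3  4  5  6
 b  1  1  1  2  3  4  5
 c  2  1  2  2  2  3  4
 a  3  2  2  3  3  3  4
 b  4  3  2  2  3  4  4
 a  5  4  3  3  3  4  5
 b  6  5  4  3  4  4  5
 b  7  6  5  4  4  5  5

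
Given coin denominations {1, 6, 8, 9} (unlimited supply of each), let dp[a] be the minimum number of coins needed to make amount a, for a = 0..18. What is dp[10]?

2

 a  0  1  2  3  4  5  6  7  8  9 10 11 12 13 14 15 16 17 18
dp  0  1  2  3  4  5  1  2  1  1  2  3  2  3  2  2  2  2  2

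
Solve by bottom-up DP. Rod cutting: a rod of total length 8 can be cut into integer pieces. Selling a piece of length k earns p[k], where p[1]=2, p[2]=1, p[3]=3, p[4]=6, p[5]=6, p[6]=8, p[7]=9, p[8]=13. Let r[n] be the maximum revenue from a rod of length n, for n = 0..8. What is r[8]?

16

   n    0    1    2    3    4    5    6    7    8
r[n]    0    2    4    6    8   10   12   14   16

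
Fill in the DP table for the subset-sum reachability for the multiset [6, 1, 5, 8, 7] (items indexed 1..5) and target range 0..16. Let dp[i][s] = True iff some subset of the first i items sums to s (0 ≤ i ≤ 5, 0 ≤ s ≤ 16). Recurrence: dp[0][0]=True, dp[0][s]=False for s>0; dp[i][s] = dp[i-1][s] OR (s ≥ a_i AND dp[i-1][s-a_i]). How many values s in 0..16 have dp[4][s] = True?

12

i\s   0   1   2   3   4   5   6   7   8   9  10  11  12  13  14  15  16
  0   T   F   F   F   F   F   F   F   F   F   F   F   F   F   F   F   F
  1   T   F   F   F   F   F   T   F   F   F   F   F   F   F   F   F   F
  2   T   T   F   F   F   F   T   T   F   F   F   F   F   F   F   F   F
  3   T   T   F   F   F   T   T   T   F   F   F   T   T   F   F   F   F
  4   T   T   F   F   F   T   T   T   T   T   F   T   T   T   T   T   F
  5   T   T   F   F   F   T   T   T   T   T   F   T   T   T   T   T   T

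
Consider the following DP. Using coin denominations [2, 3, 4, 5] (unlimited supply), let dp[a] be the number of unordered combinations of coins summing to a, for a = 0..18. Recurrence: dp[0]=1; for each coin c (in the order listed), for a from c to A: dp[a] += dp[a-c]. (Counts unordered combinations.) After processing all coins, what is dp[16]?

17

after  coin     0     1     2     3     4     5     6     7     8     9    10    11    12    13    14    15    16    17    18
          2     1     0     1     0     1     0     1     0     1     0     1     0     1     0     1     0     1     0     1
          3     1     0     1     1     1     1     2     1     2     2     2     2     3     2     3     3     3     3     4
          4     1     0     1     1     2     1     3     2     4     3     5     4     7     5     8     7    10     8    12
          5     1     0     1     1     2     2     3     3     5     5     7     7    10    10    13    14    17    18    22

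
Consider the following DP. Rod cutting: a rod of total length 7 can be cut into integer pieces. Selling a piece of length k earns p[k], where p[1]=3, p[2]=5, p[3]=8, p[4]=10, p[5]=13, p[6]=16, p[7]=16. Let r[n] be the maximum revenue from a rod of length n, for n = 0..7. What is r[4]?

12

   n    0    1    2    3    4    5    6    7
r[n]    0    3    6    9   12   15   18   21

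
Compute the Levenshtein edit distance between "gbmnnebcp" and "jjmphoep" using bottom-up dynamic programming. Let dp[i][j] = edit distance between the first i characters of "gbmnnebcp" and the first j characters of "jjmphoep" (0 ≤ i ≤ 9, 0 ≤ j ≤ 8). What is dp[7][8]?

6

   ''  j  j  m  p  h  o  e  p
''  0  1  2  3  4  5  6  7  8
 g  1  1  2  3  4  5  6  7  8
 b  2  2  2  3  4  5  6  7  8
 m  3  3  3  2  3  4  5  6  7
 n  4  4  4  3  3  4  5  6  7
 n  5  5  5  4  4  4  5  6  7
 e  6  6  6  5  5  5  5  5  6
 b  7  7  7  6  6  6  6  6  6
 c  8  8  8  7  7  7  7  7  7
 p  9  9  9  8  7  8  8  8  7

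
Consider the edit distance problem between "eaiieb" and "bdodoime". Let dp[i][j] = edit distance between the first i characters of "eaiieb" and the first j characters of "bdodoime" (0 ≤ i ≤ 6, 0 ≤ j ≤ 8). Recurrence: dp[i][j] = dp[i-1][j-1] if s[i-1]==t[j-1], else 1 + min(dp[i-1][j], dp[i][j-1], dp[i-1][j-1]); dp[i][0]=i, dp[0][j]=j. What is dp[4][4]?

4

   ''  b  d  o  d  o  i  m  e
''  0  1  2  3  4  5  6  7  8
 e  1  1  2  3  4  5  6  7  7
 a  2  2  2  3  4  5  6  7  8
 i  3  3  3  3  4  5  5  6  7
 i  4  4  4  4  4  5  5  6  7
 e  5  5  5  5  5  5  6  6  6
 b  6  5  6  6  6  6  6  7  7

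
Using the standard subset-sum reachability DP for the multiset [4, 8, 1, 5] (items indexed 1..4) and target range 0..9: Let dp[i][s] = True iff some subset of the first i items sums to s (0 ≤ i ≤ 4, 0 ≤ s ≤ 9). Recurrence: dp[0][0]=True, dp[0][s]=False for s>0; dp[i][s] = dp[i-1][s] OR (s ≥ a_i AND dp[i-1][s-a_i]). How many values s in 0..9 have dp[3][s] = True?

6

i\s   0   1   2   3   4   5   6   7   8   9
  0   T   F   F   F   F   F   F   F   F   F
  1   T   F   F   F   T   F   F   F   F   F
  2   T   F   F   F   T   F   F   F   T   F
  3   T   T   F   F   T   T   F   F   T   T
  4   T   T   F   F   T   T   T   F   T   T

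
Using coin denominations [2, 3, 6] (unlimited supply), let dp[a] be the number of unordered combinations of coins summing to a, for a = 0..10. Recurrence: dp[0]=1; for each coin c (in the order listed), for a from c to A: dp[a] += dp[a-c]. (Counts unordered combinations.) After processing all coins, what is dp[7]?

1

after  coin     0     1     2     3     4     5     6     7     8     9    10
          2     1     0     1     0     1     0     1     0     1     0     1
          3     1     0     1     1     1     1     2     1     2     2     2
          6     1     0     1     1     1     1     3     1     3     3     3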